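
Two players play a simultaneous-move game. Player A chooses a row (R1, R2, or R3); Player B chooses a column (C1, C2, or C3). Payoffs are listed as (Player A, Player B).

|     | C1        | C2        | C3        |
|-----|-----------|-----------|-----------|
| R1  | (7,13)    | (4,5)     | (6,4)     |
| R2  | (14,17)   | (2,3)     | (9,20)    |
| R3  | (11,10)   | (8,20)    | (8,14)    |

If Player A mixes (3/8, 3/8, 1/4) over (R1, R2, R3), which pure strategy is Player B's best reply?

C1

Player B's best reply maximizes expected payoff against the mix.
C1: (3/8)·13 + (3/8)·17 + (1/4)·10 = 55/4
C2: (3/8)·5 + (3/8)·3 + (1/4)·20 = 8
C3: (3/8)·4 + (3/8)·20 + (1/4)·14 = 25/2
Highest expected payoff is 55/4, from C1.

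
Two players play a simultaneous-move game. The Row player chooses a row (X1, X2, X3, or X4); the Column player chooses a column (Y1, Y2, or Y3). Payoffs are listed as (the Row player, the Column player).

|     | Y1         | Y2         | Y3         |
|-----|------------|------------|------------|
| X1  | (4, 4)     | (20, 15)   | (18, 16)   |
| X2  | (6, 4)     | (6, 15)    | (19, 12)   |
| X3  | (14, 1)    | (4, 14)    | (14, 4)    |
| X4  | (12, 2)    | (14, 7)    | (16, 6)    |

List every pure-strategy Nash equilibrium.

A profile is a Nash equilibrium when each player is best-responding to the other.
The Row player's best responses — vs Y1: X3 (payoff 14); vs Y2: X1 (payoff 20); vs Y3: X2 (payoff 19).
The Column player's best responses — vs X1: Y3 (payoff 16); vs X2: Y2 (payoff 15); vs X3: Y2 (payoff 14); vs X4: Y2 (payoff 7).
No cell has both players best-responding. For instance, the Row player's best reply to Y2 is X1, but against X1 the Column player prefers Y3 over Y2.

None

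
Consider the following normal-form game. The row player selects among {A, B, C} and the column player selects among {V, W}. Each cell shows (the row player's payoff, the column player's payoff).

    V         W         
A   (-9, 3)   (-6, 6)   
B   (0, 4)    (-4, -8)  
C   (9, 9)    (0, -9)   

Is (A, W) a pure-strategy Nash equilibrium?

No

Holding the column player at W: the row player gets -6 from A but could get 0 by switching to C. The row player has a profitable deviation.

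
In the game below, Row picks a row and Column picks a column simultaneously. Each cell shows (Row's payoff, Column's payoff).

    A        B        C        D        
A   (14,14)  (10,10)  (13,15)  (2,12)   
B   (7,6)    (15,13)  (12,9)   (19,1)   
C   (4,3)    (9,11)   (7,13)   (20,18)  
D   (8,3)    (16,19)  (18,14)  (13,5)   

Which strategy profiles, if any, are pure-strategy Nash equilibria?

(C, D) and (D, B)

Check mutual best responses: a cell is a NE iff neither player can gain by unilaterally deviating.
Row's best responses — vs A: A (payoff 14); vs B: D (payoff 16); vs C: D (payoff 18); vs D: C (payoff 20).
Column's best responses — vs A: C (payoff 15); vs B: B (payoff 13); vs C: D (payoff 18); vs D: B (payoff 19).
Mutual best responses occur at (C, D) and (D, B); at each, neither player gains by switching.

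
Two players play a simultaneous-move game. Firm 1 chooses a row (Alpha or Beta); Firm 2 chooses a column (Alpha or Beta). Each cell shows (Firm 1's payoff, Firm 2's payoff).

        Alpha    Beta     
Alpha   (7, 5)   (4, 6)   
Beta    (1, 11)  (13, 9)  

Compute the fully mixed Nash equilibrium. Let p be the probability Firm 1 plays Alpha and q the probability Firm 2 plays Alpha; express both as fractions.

p = 2/3, q = 3/5

Each player's mixing probability is pinned down by making the *other* player indifferent.
Firm 2 indifferent between Alpha and Beta: p·5 + (1−p)·11 = p·6 + (1−p)·9 ⟹ 11 + (-6)p = 9 + (-3)p ⟹ p = 2/3.
Firm 1 indifferent between Alpha and Beta: q·7 + (1−q)·4 = q·1 + (1−q)·13 ⟹ 4 + 3q = 13 + (-12)q ⟹ q = 3/5.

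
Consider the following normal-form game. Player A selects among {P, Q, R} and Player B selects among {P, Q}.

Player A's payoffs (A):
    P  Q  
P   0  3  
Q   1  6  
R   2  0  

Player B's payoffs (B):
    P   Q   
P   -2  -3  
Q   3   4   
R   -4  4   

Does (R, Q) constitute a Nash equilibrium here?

No

Holding Player B at Q: Player A gets 0 from R but could get 6 by switching to Q. Player A has a profitable deviation.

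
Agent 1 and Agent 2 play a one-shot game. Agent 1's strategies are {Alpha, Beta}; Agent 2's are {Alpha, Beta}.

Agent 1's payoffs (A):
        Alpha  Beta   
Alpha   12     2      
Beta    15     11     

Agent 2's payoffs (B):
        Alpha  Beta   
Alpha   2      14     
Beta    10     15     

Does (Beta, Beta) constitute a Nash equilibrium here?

Yes

Holding Agent 2 at Beta: Agent 1 gets 11 from Beta, versus 2 from Alpha. No profitable deviation for Agent 1.
Holding Agent 1 at Beta: Agent 2 gets 15 from Beta, versus 10 from Alpha. No profitable deviation for Agent 2 either.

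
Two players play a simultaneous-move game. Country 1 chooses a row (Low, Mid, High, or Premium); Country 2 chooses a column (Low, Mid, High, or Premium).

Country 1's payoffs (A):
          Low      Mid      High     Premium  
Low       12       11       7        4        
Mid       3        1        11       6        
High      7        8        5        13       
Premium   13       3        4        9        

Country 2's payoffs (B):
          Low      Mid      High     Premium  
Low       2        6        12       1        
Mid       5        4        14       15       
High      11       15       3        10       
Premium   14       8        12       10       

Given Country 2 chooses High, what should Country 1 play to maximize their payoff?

With Country 2 fixed at High, Country 1's payoffs are: Low → 7, Mid → 11, High → 5, Premium → 4.
The maximum is 11, achieved by Mid.

Mid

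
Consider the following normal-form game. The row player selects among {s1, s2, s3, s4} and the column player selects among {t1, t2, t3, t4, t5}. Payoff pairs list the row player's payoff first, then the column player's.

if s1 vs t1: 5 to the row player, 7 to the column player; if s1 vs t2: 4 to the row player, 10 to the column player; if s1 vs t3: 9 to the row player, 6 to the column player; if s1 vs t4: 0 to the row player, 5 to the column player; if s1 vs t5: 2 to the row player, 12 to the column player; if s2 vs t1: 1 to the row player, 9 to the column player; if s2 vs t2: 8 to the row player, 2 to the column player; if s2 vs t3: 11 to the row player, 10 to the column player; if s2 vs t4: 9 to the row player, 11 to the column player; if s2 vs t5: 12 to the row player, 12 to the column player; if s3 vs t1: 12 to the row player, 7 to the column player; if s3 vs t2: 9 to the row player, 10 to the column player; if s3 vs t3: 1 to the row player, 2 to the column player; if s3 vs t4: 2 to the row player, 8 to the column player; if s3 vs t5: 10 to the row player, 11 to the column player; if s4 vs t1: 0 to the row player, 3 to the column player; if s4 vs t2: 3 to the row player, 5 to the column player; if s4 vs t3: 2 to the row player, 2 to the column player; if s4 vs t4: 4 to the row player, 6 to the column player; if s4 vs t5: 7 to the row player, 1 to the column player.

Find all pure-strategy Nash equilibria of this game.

Check mutual best responses: a cell is a NE iff neither player can gain by unilaterally deviating.
The row player's best responses — vs t1: s3 (payoff 12); vs t2: s3 (payoff 9); vs t3: s2 (payoff 11); vs t4: s2 (payoff 9); vs t5: s2 (payoff 12).
The column player's best responses — vs s1: t5 (payoff 12); vs s2: t5 (payoff 12); vs s3: t5 (payoff 11); vs s4: t4 (payoff 6).
The only mutual best response is (s2, t5); neither player gains by switching there.

(s2, t5)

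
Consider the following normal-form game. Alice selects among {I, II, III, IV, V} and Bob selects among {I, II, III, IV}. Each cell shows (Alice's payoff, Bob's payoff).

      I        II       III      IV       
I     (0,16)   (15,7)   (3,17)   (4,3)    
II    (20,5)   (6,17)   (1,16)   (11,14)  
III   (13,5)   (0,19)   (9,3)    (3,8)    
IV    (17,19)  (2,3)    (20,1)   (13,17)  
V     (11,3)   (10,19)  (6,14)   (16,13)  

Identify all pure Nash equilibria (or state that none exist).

There is no pure-strategy Nash equilibrium

Check mutual best responses: a cell is a NE iff neither player can gain by unilaterally deviating.
Alice's best responses — vs I: II (payoff 20); vs II: I (payoff 15); vs III: IV (payoff 20); vs IV: V (payoff 16).
Bob's best responses — vs I: III (payoff 17); vs II: II (payoff 17); vs III: II (payoff 19); vs IV: I (payoff 19); vs V: II (payoff 19).
No cell has both players best-responding. For instance, Alice's best reply to IV is V, but against V Bob prefers II over IV.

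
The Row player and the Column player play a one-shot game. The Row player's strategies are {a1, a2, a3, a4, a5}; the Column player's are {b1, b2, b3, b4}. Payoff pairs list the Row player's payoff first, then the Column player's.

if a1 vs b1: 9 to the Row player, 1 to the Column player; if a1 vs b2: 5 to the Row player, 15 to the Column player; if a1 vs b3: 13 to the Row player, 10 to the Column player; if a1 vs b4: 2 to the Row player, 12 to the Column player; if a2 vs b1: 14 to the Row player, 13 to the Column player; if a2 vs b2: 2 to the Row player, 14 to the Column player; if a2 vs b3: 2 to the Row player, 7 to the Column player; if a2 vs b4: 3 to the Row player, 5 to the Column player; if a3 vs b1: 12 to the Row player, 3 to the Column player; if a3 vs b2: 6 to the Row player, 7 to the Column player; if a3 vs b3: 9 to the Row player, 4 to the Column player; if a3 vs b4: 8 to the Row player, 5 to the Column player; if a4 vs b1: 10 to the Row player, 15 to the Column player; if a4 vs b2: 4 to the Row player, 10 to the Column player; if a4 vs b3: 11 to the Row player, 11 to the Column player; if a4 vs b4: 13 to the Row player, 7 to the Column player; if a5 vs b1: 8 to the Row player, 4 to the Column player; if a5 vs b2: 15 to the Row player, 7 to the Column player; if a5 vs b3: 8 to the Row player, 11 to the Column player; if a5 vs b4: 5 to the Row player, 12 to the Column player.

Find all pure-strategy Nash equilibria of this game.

None

A profile is a Nash equilibrium when each player is best-responding to the other.
The Row player's best responses — vs b1: a2 (payoff 14); vs b2: a5 (payoff 15); vs b3: a1 (payoff 13); vs b4: a4 (payoff 13).
The Column player's best responses — vs a1: b2 (payoff 15); vs a2: b2 (payoff 14); vs a3: b2 (payoff 7); vs a4: b1 (payoff 15); vs a5: b4 (payoff 12).
No cell has both players best-responding. For instance, the Row player's best reply to b3 is a1, but against a1 the Column player prefers b2 over b3.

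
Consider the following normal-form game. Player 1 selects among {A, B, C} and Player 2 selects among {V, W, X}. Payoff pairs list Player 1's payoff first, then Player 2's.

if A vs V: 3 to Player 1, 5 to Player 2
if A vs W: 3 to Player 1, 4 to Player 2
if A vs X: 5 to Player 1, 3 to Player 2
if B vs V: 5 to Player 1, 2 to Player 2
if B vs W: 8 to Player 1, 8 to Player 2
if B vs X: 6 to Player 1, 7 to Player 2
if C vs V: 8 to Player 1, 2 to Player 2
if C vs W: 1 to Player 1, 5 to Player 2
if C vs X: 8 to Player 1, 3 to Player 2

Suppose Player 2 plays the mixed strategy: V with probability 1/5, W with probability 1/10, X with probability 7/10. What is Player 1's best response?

Compute Player 1's expected payoff from each pure strategy against the given mix.
A: (1/5)·3 + (1/10)·3 + (7/10)·5 = 22/5
B: (1/5)·5 + (1/10)·8 + (7/10)·6 = 6
C: (1/5)·8 + (1/10)·1 + (7/10)·8 = 73/10
Highest expected payoff is 73/10, from C.

C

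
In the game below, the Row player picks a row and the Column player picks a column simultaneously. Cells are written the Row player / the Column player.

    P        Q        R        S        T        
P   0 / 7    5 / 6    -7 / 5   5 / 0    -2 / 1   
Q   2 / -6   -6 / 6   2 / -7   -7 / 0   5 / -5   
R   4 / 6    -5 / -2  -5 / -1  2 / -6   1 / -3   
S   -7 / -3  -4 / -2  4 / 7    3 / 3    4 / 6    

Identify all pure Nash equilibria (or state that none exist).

A profile is a Nash equilibrium when each player is best-responding to the other.
The Row player's best responses — vs P: R (payoff 4); vs Q: P (payoff 5); vs R: S (payoff 4); vs S: P (payoff 5); vs T: Q (payoff 5).
The Column player's best responses — vs P: P (payoff 7); vs Q: Q (payoff 6); vs R: P (payoff 6); vs S: R (payoff 7).
Mutual best responses occur at (R, P) and (S, R); at each, neither player gains by switching.

(R, P) and (S, R)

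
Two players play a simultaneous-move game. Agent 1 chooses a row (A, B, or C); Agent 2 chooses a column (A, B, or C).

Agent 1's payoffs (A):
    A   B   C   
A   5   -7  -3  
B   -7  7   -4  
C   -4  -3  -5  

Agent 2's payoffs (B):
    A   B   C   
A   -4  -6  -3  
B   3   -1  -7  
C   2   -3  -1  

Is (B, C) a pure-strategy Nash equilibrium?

No

Holding Agent 2 at C: Agent 1 gets -4 from B but could get -3 by switching to A. Agent 1 has a profitable deviation.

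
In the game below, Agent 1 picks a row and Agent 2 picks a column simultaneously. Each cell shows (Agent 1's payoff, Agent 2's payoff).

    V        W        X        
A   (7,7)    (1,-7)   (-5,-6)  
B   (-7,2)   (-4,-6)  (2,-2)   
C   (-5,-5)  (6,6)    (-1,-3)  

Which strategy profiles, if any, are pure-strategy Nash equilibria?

(A, V) and (C, W)

Check mutual best responses: a cell is a NE iff neither player can gain by unilaterally deviating.
Agent 1's best responses — vs V: A (payoff 7); vs W: C (payoff 6); vs X: B (payoff 2).
Agent 2's best responses — vs A: V (payoff 7); vs B: V (payoff 2); vs C: W (payoff 6).
Mutual best responses occur at (A, V) and (C, W); at each, neither player gains by switching.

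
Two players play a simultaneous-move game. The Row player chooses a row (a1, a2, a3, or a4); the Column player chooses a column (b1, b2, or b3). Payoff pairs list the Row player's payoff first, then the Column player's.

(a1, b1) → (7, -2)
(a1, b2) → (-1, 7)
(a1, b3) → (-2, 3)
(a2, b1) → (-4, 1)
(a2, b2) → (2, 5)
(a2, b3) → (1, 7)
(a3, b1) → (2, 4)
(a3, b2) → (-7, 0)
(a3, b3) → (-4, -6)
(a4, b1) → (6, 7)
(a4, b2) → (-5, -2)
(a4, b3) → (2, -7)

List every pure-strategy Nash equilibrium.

Check mutual best responses: a cell is a NE iff neither player can gain by unilaterally deviating.
The Row player's best responses — vs b1: a1 (payoff 7); vs b2: a2 (payoff 2); vs b3: a4 (payoff 2).
The Column player's best responses — vs a1: b2 (payoff 7); vs a2: b3 (payoff 7); vs a3: b1 (payoff 4); vs a4: b1 (payoff 7).
No cell has both players best-responding. For instance, the Row player's best reply to b1 is a1, but against a1 the Column player prefers b2 over b1.

None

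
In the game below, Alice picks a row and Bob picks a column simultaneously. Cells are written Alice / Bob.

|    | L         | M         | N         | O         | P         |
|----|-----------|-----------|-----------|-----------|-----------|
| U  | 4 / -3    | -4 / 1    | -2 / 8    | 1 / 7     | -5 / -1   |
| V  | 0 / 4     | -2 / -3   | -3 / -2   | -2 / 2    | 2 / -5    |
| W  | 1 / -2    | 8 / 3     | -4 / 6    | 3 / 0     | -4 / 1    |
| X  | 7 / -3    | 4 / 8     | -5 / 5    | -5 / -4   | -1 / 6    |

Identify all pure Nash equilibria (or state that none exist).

(U, N)

Find each player's best response to every opponent strategy; NE are the intersections.
Alice's best responses — vs L: X (payoff 7); vs M: W (payoff 8); vs N: U (payoff -2); vs O: W (payoff 3); vs P: V (payoff 2).
Bob's best responses — vs U: N (payoff 8); vs V: L (payoff 4); vs W: N (payoff 6); vs X: M (payoff 8).
The only mutual best response is (U, N); neither player gains by switching there.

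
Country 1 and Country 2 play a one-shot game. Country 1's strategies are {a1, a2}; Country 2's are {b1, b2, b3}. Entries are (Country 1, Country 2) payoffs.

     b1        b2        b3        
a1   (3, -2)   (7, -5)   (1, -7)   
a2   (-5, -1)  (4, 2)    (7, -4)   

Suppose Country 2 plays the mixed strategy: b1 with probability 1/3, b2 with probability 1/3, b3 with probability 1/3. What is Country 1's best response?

Country 1's best reply maximizes expected payoff against the mix.
a1: (1/3)·3 + (1/3)·7 + (1/3)·1 = 11/3
a2: (1/3)·(-5) + (1/3)·4 + (1/3)·7 = 2
Highest expected payoff is 11/3, from a1.

a1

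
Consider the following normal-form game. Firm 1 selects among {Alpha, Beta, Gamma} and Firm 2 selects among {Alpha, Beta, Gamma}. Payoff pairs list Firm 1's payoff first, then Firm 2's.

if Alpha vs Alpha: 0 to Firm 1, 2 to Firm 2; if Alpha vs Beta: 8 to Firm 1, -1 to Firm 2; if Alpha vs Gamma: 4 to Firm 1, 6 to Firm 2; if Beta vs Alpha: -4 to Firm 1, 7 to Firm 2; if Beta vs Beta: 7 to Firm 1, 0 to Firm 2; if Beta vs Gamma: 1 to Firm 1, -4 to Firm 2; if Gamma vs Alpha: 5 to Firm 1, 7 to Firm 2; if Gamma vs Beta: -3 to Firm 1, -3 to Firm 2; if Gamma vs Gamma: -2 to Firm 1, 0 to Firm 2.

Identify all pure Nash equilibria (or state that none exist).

(Alpha, Gamma) and (Gamma, Alpha)

Check mutual best responses: a cell is a NE iff neither player can gain by unilaterally deviating.
Firm 1's best responses — vs Alpha: Gamma (payoff 5); vs Beta: Alpha (payoff 8); vs Gamma: Alpha (payoff 4).
Firm 2's best responses — vs Alpha: Gamma (payoff 6); vs Beta: Alpha (payoff 7); vs Gamma: Alpha (payoff 7).
Mutual best responses occur at (Alpha, Gamma) and (Gamma, Alpha); at each, neither player gains by switching.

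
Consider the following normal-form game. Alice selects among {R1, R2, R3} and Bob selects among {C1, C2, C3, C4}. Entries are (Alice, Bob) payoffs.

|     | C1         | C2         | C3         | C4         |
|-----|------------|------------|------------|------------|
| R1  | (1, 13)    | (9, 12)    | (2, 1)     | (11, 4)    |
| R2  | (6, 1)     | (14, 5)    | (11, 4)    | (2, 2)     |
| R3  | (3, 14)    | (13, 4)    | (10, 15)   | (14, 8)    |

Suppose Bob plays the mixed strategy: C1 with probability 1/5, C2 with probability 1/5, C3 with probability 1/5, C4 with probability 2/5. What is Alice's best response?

Alice's best reply maximizes expected payoff against the mix.
R1: (1/5)·1 + (1/5)·9 + (1/5)·2 + (2/5)·11 = 34/5
R2: (1/5)·6 + (1/5)·14 + (1/5)·11 + (2/5)·2 = 7
R3: (1/5)·3 + (1/5)·13 + (1/5)·10 + (2/5)·14 = 54/5
Highest expected payoff is 54/5, from R3.

R3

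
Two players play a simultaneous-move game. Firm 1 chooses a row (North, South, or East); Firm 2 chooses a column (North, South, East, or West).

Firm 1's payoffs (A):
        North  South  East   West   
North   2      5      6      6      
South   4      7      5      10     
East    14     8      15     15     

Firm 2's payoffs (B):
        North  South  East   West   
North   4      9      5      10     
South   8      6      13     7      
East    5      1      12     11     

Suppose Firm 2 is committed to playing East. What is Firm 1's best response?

East

With Firm 2 fixed at East, Firm 1's payoffs are: North → 6, South → 5, East → 15.
The maximum is 15, achieved by East.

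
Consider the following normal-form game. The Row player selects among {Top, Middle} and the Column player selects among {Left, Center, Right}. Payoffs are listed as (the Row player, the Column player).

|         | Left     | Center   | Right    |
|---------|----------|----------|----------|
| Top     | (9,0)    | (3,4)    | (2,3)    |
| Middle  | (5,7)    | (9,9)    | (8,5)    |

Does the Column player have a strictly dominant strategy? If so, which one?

A strategy is strictly dominant if it gives the Column player a strictly higher payoff than every other strategy, against every choice by the opponent.
Center strictly dominates: vs Top: 4 > each of {0, 3}; vs Middle: 9 > each of {7, 5}.

Center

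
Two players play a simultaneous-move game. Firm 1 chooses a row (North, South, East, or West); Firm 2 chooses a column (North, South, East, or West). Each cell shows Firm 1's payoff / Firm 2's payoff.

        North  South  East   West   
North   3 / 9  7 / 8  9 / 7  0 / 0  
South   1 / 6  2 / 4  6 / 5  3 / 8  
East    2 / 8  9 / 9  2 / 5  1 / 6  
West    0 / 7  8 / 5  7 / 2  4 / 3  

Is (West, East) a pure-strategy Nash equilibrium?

Holding Firm 2 at East: Firm 1 gets 7 from West but could get 9 by switching to North. Firm 1 has a profitable deviation.

No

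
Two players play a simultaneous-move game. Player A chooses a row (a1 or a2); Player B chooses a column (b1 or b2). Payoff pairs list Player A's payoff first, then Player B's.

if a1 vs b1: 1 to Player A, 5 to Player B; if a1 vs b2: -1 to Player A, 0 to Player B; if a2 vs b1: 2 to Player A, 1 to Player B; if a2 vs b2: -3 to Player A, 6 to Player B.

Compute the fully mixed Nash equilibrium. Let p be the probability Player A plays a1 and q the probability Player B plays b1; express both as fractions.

In a mixed NE each player is indifferent between their pure strategies, so the opponent's mix sets the indifference.
Player B indifferent between b1 and b2: p·5 + (1−p)·1 = p·0 + (1−p)·6 ⟹ 1 + 4p = 6 + (-6)p ⟹ p = 1/2.
Player A indifferent between a1 and a2: q·1 + (1−q)·(-1) = q·2 + (1−q)·(-3) ⟹ (-1) + 2q = (-3) + 5q ⟹ q = 2/3.

p = 1/2, q = 2/3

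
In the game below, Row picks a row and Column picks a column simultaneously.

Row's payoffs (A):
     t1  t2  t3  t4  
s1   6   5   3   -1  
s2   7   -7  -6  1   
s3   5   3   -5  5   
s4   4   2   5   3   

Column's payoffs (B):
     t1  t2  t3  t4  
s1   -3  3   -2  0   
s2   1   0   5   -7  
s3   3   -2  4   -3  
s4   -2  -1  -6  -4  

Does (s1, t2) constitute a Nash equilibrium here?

Holding Column at t2: Row gets 5 from s1, versus -7 from s2, 3 from s3, 2 from s4. No profitable deviation for Row.
Holding Row at s1: Column gets 3 from t2, versus -3 from t1, -2 from t3, 0 from t4. No profitable deviation for Column either.

Yes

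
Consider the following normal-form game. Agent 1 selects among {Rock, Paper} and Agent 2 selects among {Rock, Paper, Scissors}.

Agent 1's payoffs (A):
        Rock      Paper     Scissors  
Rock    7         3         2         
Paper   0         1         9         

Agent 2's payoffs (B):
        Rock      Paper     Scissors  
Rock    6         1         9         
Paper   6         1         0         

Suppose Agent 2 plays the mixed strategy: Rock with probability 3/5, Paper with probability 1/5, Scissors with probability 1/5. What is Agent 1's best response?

Agent 1's best reply maximizes expected payoff against the mix.
Rock: (3/5)·7 + (1/5)·3 + (1/5)·2 = 26/5
Paper: (3/5)·0 + (1/5)·1 + (1/5)·9 = 2
Highest expected payoff is 26/5, from Rock.

Rock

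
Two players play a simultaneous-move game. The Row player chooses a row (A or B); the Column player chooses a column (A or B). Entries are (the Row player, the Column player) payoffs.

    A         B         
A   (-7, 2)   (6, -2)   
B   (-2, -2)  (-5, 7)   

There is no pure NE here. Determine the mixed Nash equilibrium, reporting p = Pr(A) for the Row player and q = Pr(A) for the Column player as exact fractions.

In a mixed NE each player is indifferent between their pure strategies, so the opponent's mix sets the indifference.
The Column player indifferent between A and B: p·2 + (1−p)·(-2) = p·(-2) + (1−p)·7 ⟹ (-2) + 4p = 7 + (-9)p ⟹ p = 9/13.
The Row player indifferent between A and B: q·(-7) + (1−q)·6 = q·(-2) + (1−q)·(-5) ⟹ 6 + (-13)q = (-5) + 3q ⟹ q = 11/16.

p = 9/13, q = 11/16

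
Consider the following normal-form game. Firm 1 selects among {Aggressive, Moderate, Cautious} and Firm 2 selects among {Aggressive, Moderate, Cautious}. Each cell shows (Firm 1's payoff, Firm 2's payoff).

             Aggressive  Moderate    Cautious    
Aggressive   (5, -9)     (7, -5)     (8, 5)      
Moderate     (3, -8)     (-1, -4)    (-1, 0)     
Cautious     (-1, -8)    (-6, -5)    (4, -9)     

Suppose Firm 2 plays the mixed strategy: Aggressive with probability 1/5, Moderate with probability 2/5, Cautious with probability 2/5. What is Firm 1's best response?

Aggressive

Firm 1's best reply maximizes expected payoff against the mix.
Aggressive: (1/5)·5 + (2/5)·7 + (2/5)·8 = 7
Moderate: (1/5)·3 + (2/5)·(-1) + (2/5)·(-1) = -1/5
Cautious: (1/5)·(-1) + (2/5)·(-6) + (2/5)·4 = -1
Highest expected payoff is 7, from Aggressive.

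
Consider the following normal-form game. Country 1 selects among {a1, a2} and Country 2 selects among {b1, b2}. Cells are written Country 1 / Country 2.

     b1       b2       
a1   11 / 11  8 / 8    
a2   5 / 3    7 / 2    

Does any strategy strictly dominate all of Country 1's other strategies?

A strategy is strictly dominant if it gives Country 1 a strictly higher payoff than every other strategy, against every choice by the opponent.
a1 strictly dominates: vs b1: 11 > 5; vs b2: 8 > 7.

a1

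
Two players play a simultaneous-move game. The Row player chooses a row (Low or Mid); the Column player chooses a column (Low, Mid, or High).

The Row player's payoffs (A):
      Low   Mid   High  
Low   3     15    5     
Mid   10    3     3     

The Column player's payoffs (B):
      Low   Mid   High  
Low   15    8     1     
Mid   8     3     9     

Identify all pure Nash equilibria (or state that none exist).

None

Check mutual best responses: a cell is a NE iff neither player can gain by unilaterally deviating.
The Row player's best responses — vs Low: Mid (payoff 10); vs Mid: Low (payoff 15); vs High: Low (payoff 5).
The Column player's best responses — vs Low: Low (payoff 15); vs Mid: High (payoff 9).
No cell has both players best-responding. For instance, the Row player's best reply to Low is Mid, but against Mid the Column player prefers High over Low.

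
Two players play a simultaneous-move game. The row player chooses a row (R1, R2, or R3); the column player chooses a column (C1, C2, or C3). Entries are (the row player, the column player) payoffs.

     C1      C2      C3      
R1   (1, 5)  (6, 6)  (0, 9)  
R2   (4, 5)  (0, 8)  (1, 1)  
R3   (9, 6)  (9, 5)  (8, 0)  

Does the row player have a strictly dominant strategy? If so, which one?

Check whether one of the row player's strategies beats all alternatives regardless of what the opponent does.
R3 strictly dominates: vs C1: 9 > each of {1, 4}; vs C2: 9 > each of {6, 0}; vs C3: 8 > each of {0, 1}.

R3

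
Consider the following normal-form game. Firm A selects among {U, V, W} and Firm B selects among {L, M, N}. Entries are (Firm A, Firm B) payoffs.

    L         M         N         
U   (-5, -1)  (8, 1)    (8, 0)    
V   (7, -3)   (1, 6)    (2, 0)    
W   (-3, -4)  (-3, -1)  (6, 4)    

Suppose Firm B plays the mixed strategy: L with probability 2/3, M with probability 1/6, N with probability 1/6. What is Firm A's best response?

Compute Firm A's expected payoff from each pure strategy against the given mix.
U: (2/3)·(-5) + (1/6)·8 + (1/6)·8 = -2/3
V: (2/3)·7 + (1/6)·1 + (1/6)·2 = 31/6
W: (2/3)·(-3) + (1/6)·(-3) + (1/6)·6 = -3/2
Highest expected payoff is 31/6, from V.

V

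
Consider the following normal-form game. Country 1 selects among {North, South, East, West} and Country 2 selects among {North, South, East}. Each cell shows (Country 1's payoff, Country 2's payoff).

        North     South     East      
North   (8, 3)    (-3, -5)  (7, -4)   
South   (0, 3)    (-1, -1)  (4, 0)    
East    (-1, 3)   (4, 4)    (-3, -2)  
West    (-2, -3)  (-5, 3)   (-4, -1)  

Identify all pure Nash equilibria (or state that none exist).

(North, North) and (East, South)

A profile is a Nash equilibrium when each player is best-responding to the other.
Country 1's best responses — vs North: North (payoff 8); vs South: East (payoff 4); vs East: North (payoff 7).
Country 2's best responses — vs North: North (payoff 3); vs South: North (payoff 3); vs East: South (payoff 4); vs West: South (payoff 3).
Mutual best responses occur at (North, North) and (East, South); at each, neither player gains by switching.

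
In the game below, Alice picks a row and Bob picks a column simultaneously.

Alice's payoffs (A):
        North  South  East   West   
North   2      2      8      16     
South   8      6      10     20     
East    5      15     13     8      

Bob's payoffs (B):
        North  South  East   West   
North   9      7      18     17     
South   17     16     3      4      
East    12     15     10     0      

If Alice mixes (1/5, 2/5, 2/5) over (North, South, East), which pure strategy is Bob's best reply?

Bob's best reply maximizes expected payoff against the mix.
North: (1/5)·9 + (2/5)·17 + (2/5)·12 = 67/5
South: (1/5)·7 + (2/5)·16 + (2/5)·15 = 69/5
East: (1/5)·18 + (2/5)·3 + (2/5)·10 = 44/5
West: (1/5)·17 + (2/5)·4 + (2/5)·0 = 5
Highest expected payoff is 69/5, from South.

South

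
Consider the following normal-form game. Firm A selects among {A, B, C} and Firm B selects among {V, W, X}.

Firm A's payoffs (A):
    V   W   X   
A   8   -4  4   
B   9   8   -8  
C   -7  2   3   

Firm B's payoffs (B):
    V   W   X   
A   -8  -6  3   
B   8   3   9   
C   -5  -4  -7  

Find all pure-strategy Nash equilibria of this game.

Check mutual best responses: a cell is a NE iff neither player can gain by unilaterally deviating.
Firm A's best responses — vs V: B (payoff 9); vs W: B (payoff 8); vs X: A (payoff 4).
Firm B's best responses — vs A: X (payoff 3); vs B: X (payoff 9); vs C: W (payoff -4).
The only mutual best response is (A, X); neither player gains by switching there.

(A, X)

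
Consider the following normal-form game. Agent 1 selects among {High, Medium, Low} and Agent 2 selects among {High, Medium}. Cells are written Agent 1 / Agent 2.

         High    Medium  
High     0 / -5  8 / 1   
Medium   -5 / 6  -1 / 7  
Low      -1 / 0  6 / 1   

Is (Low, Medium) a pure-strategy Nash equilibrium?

Holding Agent 2 at Medium: Agent 1 gets 6 from Low but could get 8 by switching to High. Agent 1 has a profitable deviation.

No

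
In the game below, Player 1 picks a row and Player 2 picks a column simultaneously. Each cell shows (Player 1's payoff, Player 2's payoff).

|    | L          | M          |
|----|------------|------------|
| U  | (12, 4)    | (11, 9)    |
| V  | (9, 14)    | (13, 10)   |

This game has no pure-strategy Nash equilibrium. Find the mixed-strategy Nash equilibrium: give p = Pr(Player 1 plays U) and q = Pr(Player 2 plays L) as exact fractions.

p = 4/9, q = 2/5

Each player's mixing probability is pinned down by making the *other* player indifferent.
Player 2 indifferent between L and M: p·4 + (1−p)·14 = p·9 + (1−p)·10 ⟹ 14 + (-10)p = 10 + (-1)p ⟹ p = 4/9.
Player 1 indifferent between U and V: q·12 + (1−q)·11 = q·9 + (1−q)·13 ⟹ 11 + 1q = 13 + (-4)q ⟹ q = 2/5.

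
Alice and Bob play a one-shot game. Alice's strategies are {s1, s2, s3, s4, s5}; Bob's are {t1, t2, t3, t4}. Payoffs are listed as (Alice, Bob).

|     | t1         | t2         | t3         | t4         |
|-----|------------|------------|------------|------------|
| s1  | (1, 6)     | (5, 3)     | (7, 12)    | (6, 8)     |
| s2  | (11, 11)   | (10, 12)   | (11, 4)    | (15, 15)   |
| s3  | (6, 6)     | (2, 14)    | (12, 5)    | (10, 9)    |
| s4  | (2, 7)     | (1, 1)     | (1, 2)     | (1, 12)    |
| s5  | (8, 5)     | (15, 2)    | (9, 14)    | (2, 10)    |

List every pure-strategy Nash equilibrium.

Find each player's best response to every opponent strategy; NE are the intersections.
Alice's best responses — vs t1: s2 (payoff 11); vs t2: s5 (payoff 15); vs t3: s3 (payoff 12); vs t4: s2 (payoff 15).
Bob's best responses — vs s1: t3 (payoff 12); vs s2: t4 (payoff 15); vs s3: t2 (payoff 14); vs s4: t4 (payoff 12); vs s5: t3 (payoff 14).
The only mutual best response is (s2, t4); neither player gains by switching there.

(s2, t4)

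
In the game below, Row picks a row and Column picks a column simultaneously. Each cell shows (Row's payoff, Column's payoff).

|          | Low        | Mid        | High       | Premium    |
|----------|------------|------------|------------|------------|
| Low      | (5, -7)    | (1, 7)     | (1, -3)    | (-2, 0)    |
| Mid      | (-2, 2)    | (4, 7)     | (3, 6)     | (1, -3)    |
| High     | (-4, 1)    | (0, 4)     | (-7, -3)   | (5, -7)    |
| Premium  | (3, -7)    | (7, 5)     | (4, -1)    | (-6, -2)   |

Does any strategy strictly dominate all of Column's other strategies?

A strategy is strictly dominant if it gives Column a strictly higher payoff than every other strategy, against every choice by the opponent.
Mid strictly dominates: vs Low: 7 > each of {-7, -3, 0}; vs Mid: 7 > each of {2, 6, -3}; vs High: 4 > each of {1, -3, -7}; vs Premium: 5 > each of {-7, -1, -2}.

Mid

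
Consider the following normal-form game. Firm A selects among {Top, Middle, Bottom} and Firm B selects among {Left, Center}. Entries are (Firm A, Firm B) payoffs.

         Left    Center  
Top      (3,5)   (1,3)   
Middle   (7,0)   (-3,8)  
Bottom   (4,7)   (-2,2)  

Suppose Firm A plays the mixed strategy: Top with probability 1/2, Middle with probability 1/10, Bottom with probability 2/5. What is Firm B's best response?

Compute Firm B's expected payoff from each pure strategy against the given mix.
Left: (1/2)·5 + (1/10)·0 + (2/5)·7 = 53/10
Center: (1/2)·3 + (1/10)·8 + (2/5)·2 = 31/10
Highest expected payoff is 53/10, from Left.

Left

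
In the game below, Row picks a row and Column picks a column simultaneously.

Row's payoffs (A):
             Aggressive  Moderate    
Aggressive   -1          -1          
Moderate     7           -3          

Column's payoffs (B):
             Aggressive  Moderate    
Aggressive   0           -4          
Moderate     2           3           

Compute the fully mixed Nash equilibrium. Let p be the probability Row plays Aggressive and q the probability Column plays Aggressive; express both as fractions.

Each player's mixing probability is pinned down by making the *other* player indifferent.
Column indifferent between Aggressive and Moderate: p·0 + (1−p)·2 = p·(-4) + (1−p)·3 ⟹ 2 + (-2)p = 3 + (-7)p ⟹ p = 1/5.
Row indifferent between Aggressive and Moderate: q·(-1) + (1−q)·(-1) = q·7 + (1−q)·(-3) ⟹ (-1) + 0q = (-3) + 10q ⟹ q = 1/5.

p = 1/5, q = 1/5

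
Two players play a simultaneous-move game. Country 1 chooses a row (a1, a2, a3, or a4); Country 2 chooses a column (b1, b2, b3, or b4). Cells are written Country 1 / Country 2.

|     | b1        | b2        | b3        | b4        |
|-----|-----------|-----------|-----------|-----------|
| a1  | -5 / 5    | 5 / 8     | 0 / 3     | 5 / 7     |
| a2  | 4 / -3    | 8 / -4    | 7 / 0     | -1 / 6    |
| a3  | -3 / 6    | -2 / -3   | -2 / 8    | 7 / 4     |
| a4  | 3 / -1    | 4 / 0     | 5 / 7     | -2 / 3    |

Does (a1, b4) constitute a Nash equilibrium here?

Holding Country 2 at b4: Country 1 gets 5 from a1 but could get 7 by switching to a3. Country 1 has a profitable deviation.

No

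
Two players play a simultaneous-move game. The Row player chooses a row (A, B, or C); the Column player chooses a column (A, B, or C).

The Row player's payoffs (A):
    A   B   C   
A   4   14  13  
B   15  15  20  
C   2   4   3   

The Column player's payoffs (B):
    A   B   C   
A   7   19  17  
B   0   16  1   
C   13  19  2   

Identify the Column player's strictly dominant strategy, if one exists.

B

A strategy is strictly dominant if it gives the Column player a strictly higher payoff than every other strategy, against every choice by the opponent.
B strictly dominates: vs A: 19 > each of {7, 17}; vs B: 16 > each of {0, 1}; vs C: 19 > each of {13, 2}.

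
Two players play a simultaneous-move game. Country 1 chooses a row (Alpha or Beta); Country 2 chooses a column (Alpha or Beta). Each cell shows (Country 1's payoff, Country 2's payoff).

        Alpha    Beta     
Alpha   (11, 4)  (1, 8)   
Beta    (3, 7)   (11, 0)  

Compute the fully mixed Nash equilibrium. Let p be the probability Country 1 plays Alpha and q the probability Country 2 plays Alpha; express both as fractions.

Each player's mixing probability is pinned down by making the *other* player indifferent.
Country 2 indifferent between Alpha and Beta: p·4 + (1−p)·7 = p·8 + (1−p)·0 ⟹ 7 + (-3)p = 0 + 8p ⟹ p = 7/11.
Country 1 indifferent between Alpha and Beta: q·11 + (1−q)·1 = q·3 + (1−q)·11 ⟹ 1 + 10q = 11 + (-8)q ⟹ q = 5/9.

p = 7/11, q = 5/9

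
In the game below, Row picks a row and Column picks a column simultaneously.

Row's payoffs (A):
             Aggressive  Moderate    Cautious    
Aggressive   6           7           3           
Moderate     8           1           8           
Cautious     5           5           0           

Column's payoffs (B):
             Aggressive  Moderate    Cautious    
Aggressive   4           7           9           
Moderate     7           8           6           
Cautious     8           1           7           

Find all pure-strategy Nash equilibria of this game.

Check mutual best responses: a cell is a NE iff neither player can gain by unilaterally deviating.
Row's best responses — vs Aggressive: Moderate (payoff 8); vs Moderate: Aggressive (payoff 7); vs Cautious: Moderate (payoff 8).
Column's best responses — vs Aggressive: Cautious (payoff 9); vs Moderate: Moderate (payoff 8); vs Cautious: Aggressive (payoff 8).
No cell has both players best-responding. For instance, Row's best reply to Aggressive is Moderate, but against Moderate Column prefers Moderate over Aggressive.

No pure-strategy Nash equilibrium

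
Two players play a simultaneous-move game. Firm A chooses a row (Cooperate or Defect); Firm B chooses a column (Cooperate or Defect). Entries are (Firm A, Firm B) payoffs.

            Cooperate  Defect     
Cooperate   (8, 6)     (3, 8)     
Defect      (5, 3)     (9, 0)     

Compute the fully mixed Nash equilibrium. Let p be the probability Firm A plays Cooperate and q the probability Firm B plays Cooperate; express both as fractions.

In a mixed NE each player is indifferent between their pure strategies, so the opponent's mix sets the indifference.
Firm B indifferent between Cooperate and Defect: p·6 + (1−p)·3 = p·8 + (1−p)·0 ⟹ 3 + 3p = 0 + 8p ⟹ p = 3/5.
Firm A indifferent between Cooperate and Defect: q·8 + (1−q)·3 = q·5 + (1−q)·9 ⟹ 3 + 5q = 9 + (-4)q ⟹ q = 2/3.

p = 3/5, q = 2/3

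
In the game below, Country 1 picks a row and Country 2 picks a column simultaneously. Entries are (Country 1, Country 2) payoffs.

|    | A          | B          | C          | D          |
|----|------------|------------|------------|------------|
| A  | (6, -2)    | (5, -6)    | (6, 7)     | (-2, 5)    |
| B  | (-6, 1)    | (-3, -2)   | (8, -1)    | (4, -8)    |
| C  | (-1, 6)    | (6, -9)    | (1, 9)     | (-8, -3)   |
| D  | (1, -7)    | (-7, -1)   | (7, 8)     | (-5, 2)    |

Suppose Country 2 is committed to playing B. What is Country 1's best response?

C

With Country 2 fixed at B, Country 1's payoffs are: A → 5, B → -3, C → 6, D → -7.
The maximum is 6, achieved by C.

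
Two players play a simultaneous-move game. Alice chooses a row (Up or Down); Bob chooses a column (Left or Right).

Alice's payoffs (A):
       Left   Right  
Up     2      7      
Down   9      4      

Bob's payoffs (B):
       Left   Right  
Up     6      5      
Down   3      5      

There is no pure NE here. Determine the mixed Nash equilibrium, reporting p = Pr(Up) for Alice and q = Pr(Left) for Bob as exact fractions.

p = 2/3, q = 3/10

In a mixed NE each player is indifferent between their pure strategies, so the opponent's mix sets the indifference.
Bob indifferent between Left and Right: p·6 + (1−p)·3 = p·5 + (1−p)·5 ⟹ 3 + 3p = 5 + 0p ⟹ p = 2/3.
Alice indifferent between Up and Down: q·2 + (1−q)·7 = q·9 + (1−q)·4 ⟹ 7 + (-5)q = 4 + 5q ⟹ q = 3/10.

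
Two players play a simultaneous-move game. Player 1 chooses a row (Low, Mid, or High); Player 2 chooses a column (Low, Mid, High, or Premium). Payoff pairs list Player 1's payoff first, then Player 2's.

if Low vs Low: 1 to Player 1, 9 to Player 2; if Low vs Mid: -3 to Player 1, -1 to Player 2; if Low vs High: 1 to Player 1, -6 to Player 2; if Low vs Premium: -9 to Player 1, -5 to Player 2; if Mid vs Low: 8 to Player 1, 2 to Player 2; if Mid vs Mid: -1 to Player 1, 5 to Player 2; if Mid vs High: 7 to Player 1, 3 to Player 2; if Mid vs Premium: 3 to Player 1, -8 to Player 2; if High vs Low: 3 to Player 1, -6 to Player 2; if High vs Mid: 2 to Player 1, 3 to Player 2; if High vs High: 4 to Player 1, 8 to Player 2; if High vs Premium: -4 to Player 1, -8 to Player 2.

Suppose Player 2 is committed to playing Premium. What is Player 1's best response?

With Player 2 fixed at Premium, Player 1's payoffs are: Low → -9, Mid → 3, High → -4.
The maximum is 3, achieved by Mid.

Mid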